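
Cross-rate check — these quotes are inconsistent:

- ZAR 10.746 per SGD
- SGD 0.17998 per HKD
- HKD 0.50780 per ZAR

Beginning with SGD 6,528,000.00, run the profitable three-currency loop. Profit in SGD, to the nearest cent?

Profit: SGD 118,857.46

Profitable loop is SGD → HKD → ZAR → SGD:
SGD 6,528,000.00 ÷ 0.17998 = HKD 36,270,696.74
HKD 36,270,696.74 ÷ 0.50780 = ZAR 71,427,130.26
ZAR 71,427,130.26 ÷ 10.746 = SGD 6,646,857.46
Profit = SGD 6,646,857.46 − SGD 6,528,000.00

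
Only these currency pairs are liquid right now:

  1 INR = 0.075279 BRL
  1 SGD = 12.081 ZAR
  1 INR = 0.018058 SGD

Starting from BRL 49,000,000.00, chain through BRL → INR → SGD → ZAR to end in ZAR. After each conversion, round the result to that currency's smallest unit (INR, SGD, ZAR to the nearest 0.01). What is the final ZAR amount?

BRL 49,000,000.00 ÷ 0.075279 = INR 650,911,940.91
INR 650,911,940.91 × 0.018058 = SGD 11,754,167.83
SGD 11,754,167.83 × 12.081 = ZAR 142,002,101.55

ZAR 142,002,101.55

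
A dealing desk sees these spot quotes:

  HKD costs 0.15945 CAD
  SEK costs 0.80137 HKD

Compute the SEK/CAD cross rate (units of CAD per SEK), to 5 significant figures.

SEK/CAD = 0.12778

1 SEK × 0.80137 = 0.80137 HKD
0.80137 HKD × 0.15945 = 0.127778 CAD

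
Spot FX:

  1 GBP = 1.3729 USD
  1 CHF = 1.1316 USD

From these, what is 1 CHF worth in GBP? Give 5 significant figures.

CHF/GBP = 0.82424

1 CHF × 1.1316 = 1.1316 USD
1.1316 USD ÷ 1.3729 = 0.824241 GBP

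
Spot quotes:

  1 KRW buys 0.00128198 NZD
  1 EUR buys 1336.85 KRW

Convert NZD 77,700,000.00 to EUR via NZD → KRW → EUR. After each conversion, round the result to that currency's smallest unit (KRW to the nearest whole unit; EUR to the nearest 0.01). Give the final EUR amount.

EUR 45,337,449.89

NZD 77,700,000.00 ÷ 0.00128198 = KRW 60,609,369,881
KRW 60,609,369,881 ÷ 1336.85 = EUR 45,337,449.89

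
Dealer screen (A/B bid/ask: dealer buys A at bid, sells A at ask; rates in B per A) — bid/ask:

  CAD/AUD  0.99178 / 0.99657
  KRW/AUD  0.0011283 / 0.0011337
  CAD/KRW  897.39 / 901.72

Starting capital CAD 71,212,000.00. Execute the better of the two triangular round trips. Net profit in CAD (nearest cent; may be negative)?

Net profit: CAD 1,140,107.79

Best loop CAD → KRW → AUD → CAD:
CAD 71,212,000.00 × 897.39 (sell CAD at bid) = KRW 63,904,936,680
KRW 63,904,936,680 × 0.0011283 (sell KRW at bid) = AUD 72,103,940.06
AUD 72,103,940.06 ÷ 0.99657 (buy CAD at ask) = CAD 72,352,107.79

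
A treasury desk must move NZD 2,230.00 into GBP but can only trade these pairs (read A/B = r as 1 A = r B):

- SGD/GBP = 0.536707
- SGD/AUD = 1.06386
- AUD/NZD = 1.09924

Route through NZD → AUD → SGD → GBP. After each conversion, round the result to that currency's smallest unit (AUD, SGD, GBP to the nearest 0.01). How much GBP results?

NZD 2,230.00 ÷ 1.09924 = AUD 2,028.67
AUD 2,028.67 ÷ 1.06386 = SGD 1,906.90
SGD 1,906.90 × 0.536707 = GBP 1,023.45

GBP 1,023.45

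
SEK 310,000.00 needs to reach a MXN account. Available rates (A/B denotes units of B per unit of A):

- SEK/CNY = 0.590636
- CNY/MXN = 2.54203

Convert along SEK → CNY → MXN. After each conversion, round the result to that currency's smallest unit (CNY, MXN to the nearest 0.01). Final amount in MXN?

MXN 465,438.47

SEK 310,000.00 × 0.590636 = CNY 183,097.16
CNY 183,097.16 × 2.54203 = MXN 465,438.47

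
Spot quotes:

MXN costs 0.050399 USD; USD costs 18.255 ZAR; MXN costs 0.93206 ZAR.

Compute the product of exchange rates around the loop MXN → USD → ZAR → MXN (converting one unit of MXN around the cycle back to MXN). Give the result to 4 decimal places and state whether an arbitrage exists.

Around MXN → USD → ZAR → MXN: 1 × 0.050399 × 18.255 ÷ 0.93206 = 0.987097
Product < 1; profitable direction is MXN → ZAR → USD → MXN.

0.9871 (arbitrage exists)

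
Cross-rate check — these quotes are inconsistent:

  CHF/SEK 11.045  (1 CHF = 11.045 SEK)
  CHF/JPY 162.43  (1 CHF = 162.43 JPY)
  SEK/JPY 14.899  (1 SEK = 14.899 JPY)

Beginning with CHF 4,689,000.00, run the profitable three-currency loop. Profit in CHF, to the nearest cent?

Profitable loop is CHF → SEK → JPY → CHF:
CHF 4,689,000.00 × 11.045 = SEK 51,790,005.00
SEK 51,790,005.00 × 14.899 = JPY 771,619,284
JPY 771,619,284 ÷ 162.43 = CHF 4,750,472.72
Profit = CHF 4,750,472.72 − CHF 4,689,000.00

Profit: CHF 61,472.72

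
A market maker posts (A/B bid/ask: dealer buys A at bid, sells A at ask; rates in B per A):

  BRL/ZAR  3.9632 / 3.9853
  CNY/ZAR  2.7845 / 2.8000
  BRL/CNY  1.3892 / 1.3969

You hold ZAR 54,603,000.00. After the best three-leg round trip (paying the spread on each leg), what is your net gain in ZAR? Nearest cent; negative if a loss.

Net profit: ZAR 724,257.70

Best loop ZAR → CNY → BRL → ZAR:
ZAR 54,603,000.00 ÷ 2.8000 (buy CNY at ask) = CNY 19,501,071.43
CNY 19,501,071.43 ÷ 1.3969 (buy BRL at ask) = BRL 13,960,248.71
BRL 13,960,248.71 × 3.9632 (sell BRL at bid) = ZAR 55,327,257.70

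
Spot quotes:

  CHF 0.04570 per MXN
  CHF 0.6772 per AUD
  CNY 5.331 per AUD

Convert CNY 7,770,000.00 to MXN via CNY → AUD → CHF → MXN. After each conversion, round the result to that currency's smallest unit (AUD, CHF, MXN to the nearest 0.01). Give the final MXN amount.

CNY 7,770,000.00 ÷ 5.331 = AUD 1,457,512.66
AUD 1,457,512.66 × 0.6772 = CHF 987,027.57
CHF 987,027.57 ÷ 0.04570 = MXN 21,597,977.46

MXN 21,597,977.46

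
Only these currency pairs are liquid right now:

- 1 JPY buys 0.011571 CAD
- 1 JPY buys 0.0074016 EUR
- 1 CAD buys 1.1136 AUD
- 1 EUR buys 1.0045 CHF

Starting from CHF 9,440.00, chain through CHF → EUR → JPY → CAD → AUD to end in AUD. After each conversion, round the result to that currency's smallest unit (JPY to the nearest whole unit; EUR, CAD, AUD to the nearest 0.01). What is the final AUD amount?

CHF 9,440.00 ÷ 1.0045 = EUR 9,397.71
EUR 9,397.71 ÷ 0.0074016 = JPY 1,269,686
JPY 1,269,686 × 0.011571 = CAD 14,691.54
CAD 14,691.54 × 1.1136 = AUD 16,360.50

AUD 16,360.50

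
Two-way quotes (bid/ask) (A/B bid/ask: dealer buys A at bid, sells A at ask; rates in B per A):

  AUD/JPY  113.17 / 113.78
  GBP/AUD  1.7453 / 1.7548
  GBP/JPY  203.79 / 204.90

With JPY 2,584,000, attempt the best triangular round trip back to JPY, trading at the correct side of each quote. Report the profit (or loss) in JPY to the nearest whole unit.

Net profit: JPY 53,435

Best loop JPY → AUD → GBP → JPY:
JPY 2,584,000 ÷ 113.78 (buy AUD at ask) = AUD 22,710.49
AUD 22,710.49 ÷ 1.7548 (buy GBP at ask) = GBP 12,941.93
GBP 12,941.93 × 203.79 (sell GBP at bid) = JPY 2,637,435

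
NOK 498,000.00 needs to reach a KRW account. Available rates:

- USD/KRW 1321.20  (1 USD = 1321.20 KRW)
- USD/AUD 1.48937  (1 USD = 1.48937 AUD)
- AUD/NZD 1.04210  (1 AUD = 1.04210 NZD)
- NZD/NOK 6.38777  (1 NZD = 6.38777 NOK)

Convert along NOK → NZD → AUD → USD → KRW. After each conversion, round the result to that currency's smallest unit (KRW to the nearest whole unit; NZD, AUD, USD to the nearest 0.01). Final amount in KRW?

NOK 498,000.00 ÷ 6.38777 = NZD 77,961.48
NZD 77,961.48 ÷ 1.04210 = AUD 74,811.90
AUD 74,811.90 ÷ 1.48937 = USD 50,230.57
USD 50,230.57 × 1321.20 = KRW 66,364,629

KRW 66,364,629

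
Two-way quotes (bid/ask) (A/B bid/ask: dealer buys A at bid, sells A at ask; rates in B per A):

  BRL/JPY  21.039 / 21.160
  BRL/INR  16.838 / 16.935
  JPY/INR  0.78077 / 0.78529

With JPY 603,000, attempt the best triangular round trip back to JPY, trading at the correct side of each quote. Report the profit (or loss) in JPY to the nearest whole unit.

Best loop JPY → BRL → INR → JPY:
JPY 603,000 ÷ 21.160 (buy BRL at ask) = BRL 28,497.16
BRL 28,497.16 × 16.838 (sell BRL at bid) = INR 479,835.26
INR 479,835.26 ÷ 0.78529 (buy JPY at ask) = JPY 611,029

Net profit: JPY 8,029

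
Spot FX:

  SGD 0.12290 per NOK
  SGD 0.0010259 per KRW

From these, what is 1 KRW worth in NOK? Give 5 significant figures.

KRW/NOK = 0.0083474

1 KRW × 0.0010259 = 0.0010259 SGD
0.0010259 SGD ÷ 0.12290 = 0.00834744 NOK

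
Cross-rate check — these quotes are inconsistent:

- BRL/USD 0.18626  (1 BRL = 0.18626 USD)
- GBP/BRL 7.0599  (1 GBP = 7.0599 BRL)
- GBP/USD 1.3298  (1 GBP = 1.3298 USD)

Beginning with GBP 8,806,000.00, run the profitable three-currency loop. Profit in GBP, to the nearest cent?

Profitable loop is GBP → USD → BRL → GBP:
GBP 8,806,000.00 × 1.3298 = USD 11,710,218.80
USD 11,710,218.80 ÷ 0.18626 = BRL 62,870,282.40
BRL 62,870,282.40 ÷ 7.0599 = GBP 8,905,265.29
Profit = GBP 8,905,265.29 − GBP 8,806,000.00

Profit: GBP 99,265.29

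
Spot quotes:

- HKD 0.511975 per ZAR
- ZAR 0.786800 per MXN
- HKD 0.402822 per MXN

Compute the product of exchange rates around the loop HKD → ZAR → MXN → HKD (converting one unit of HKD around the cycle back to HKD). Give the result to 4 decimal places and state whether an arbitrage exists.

1.0000 (no arbitrage)

Around HKD → ZAR → MXN → HKD: 1 ÷ 0.511975 ÷ 0.786800 × 0.402822 = 1.000000
Product ≈ 1 (deviation 0.000%, within rounding noise).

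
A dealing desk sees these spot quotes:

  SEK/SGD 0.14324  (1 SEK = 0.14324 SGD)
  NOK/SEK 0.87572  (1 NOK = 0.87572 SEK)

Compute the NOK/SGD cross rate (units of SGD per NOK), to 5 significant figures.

NOK/SGD = 0.12544

1 NOK × 0.87572 = 0.87572 SEK
0.87572 SEK × 0.14324 = 0.125438 SGD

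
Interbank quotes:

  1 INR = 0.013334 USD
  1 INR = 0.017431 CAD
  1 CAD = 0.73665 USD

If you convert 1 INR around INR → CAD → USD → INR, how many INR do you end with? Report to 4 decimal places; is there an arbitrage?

0.9630 (arbitrage exists)

Around INR → CAD → USD → INR: 1 × 0.017431 × 0.73665 ÷ 0.013334 = 0.962993
Product < 1; profitable direction is INR → USD → CAD → INR.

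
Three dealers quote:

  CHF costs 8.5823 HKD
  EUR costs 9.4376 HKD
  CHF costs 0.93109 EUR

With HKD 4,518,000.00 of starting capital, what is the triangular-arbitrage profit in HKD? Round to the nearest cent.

Profit: HKD 107,894.93

Profitable loop is HKD → CHF → EUR → HKD:
HKD 4,518,000.00 ÷ 8.5823 = CHF 526,432.31
CHF 526,432.31 × 0.93109 = EUR 490,155.86
EUR 490,155.86 × 9.4376 = HKD 4,625,894.93
Profit = HKD 4,625,894.93 − HKD 4,518,000.00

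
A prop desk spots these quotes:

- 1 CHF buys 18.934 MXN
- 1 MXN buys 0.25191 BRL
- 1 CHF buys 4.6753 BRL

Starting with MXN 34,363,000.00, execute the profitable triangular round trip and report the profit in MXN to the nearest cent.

Profitable loop is MXN → BRL → CHF → MXN:
MXN 34,363,000.00 × 0.25191 = BRL 8,656,383.33
BRL 8,656,383.33 ÷ 4.6753 = CHF 1,851,513.98
CHF 1,851,513.98 × 18.934 = MXN 35,056,565.78
Profit = MXN 35,056,565.78 − MXN 34,363,000.00

Profit: MXN 693,565.78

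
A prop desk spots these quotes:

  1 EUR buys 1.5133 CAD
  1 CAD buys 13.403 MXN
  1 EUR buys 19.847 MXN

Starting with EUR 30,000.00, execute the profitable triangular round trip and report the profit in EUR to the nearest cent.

Profitable loop is EUR → CAD → MXN → EUR:
EUR 30,000.00 × 1.5133 = CAD 45,399.00
CAD 45,399.00 × 13.403 = MXN 608,482.80
MXN 608,482.80 ÷ 19.847 = EUR 30,658.68
Profit = EUR 30,658.68 − EUR 30,000.00

Profit: EUR 658.68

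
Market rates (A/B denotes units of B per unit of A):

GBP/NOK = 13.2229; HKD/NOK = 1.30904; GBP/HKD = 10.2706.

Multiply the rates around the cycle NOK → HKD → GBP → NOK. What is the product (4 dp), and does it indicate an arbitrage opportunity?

Around NOK → HKD → GBP → NOK: 1 ÷ 1.30904 ÷ 10.2706 × 13.2229 = 0.983508
Product < 1; profitable direction is NOK → GBP → HKD → NOK.

0.9835 (arbitrage exists)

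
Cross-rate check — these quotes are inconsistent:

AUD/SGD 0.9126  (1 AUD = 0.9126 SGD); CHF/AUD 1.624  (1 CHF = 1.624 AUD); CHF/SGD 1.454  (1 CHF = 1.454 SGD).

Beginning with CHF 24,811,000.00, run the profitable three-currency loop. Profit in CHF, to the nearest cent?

Profit: CHF 478,855.71

Profitable loop is CHF → AUD → SGD → CHF:
CHF 24,811,000.00 × 1.624 = AUD 40,293,064.00
AUD 40,293,064.00 × 0.9126 = SGD 36,771,450.21
SGD 36,771,450.21 ÷ 1.454 = CHF 25,289,855.71
Profit = CHF 25,289,855.71 − CHF 24,811,000.00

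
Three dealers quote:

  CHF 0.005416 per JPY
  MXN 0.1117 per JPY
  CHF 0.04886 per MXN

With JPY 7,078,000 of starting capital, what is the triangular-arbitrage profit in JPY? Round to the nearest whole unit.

Profit: JPY 54,447

Profitable loop is JPY → MXN → CHF → JPY:
JPY 7,078,000 × 0.1117 = MXN 790,612.60
MXN 790,612.60 × 0.04886 = CHF 38,629.33
CHF 38,629.33 ÷ 0.005416 = JPY 7,132,447
Profit = JPY 7,132,447 − JPY 7,078,000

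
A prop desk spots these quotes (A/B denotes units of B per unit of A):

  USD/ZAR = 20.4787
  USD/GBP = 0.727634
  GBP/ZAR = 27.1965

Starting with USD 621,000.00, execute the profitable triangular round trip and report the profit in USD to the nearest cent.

Profitable loop is USD → ZAR → GBP → USD:
USD 621,000.00 × 20.4787 = ZAR 12,717,272.70
ZAR 12,717,272.70 ÷ 27.1965 = GBP 467,606.96
GBP 467,606.96 ÷ 0.727634 = USD 642,640.34
Profit = USD 642,640.34 − USD 621,000.00

Profit: USD 21,640.34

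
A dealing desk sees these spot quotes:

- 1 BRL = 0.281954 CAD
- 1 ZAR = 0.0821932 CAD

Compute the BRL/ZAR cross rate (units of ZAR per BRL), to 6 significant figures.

BRL/ZAR = 3.43038

1 BRL × 0.281954 = 0.281954 CAD
0.281954 CAD ÷ 0.0821932 = 3.43038 ZAR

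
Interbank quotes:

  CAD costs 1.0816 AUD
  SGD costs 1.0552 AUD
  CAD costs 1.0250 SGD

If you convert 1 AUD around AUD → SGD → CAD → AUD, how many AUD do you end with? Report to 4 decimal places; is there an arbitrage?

1.0000 (no arbitrage)

Around AUD → SGD → CAD → AUD: 1 ÷ 1.0552 ÷ 1.0250 × 1.0816 = 1.000018
Product ≈ 1 (deviation 0.002%, within rounding noise).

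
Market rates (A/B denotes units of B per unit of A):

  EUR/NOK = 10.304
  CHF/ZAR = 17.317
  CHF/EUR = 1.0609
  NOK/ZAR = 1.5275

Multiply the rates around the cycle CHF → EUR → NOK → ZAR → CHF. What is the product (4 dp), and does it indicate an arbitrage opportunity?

Around CHF → EUR → NOK → ZAR → CHF: 1 × 1.0609 × 10.304 × 1.5275 ÷ 17.317 = 0.964248
Product < 1; profitable direction is CHF → ZAR → NOK → EUR → CHF.

0.9642 (arbitrage exists)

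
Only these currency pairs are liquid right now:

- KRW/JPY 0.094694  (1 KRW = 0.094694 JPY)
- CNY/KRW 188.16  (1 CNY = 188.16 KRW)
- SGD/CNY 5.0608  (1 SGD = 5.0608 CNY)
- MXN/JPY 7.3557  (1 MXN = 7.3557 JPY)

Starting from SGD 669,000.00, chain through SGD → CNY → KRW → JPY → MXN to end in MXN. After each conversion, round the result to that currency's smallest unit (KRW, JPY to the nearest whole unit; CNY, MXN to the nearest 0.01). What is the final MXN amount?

SGD 669,000.00 × 5.0608 = CNY 3,385,675.20
CNY 3,385,675.20 × 188.16 = KRW 637,048,646
KRW 637,048,646 × 0.094694 = JPY 60,324,684
JPY 60,324,684 ÷ 7.3557 = MXN 8,201,079.98

MXN 8,201,079.98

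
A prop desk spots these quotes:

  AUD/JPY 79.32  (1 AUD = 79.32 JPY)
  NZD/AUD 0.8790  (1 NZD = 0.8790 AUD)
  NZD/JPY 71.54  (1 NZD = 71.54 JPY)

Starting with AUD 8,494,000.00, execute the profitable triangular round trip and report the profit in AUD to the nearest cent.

Profit: AUD 221,445.91

Profitable loop is AUD → NZD → JPY → AUD:
AUD 8,494,000.00 ÷ 0.8790 = NZD 9,663,253.70
NZD 9,663,253.70 × 71.54 = JPY 691,309,170
JPY 691,309,170 ÷ 79.32 = AUD 8,715,445.91
Profit = AUD 8,715,445.91 − AUD 8,494,000.00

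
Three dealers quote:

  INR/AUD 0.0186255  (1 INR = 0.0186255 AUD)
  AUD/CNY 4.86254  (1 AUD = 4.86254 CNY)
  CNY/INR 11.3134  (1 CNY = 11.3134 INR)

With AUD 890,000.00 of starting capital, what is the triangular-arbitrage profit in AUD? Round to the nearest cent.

Profitable loop is AUD → CNY → INR → AUD:
AUD 890,000.00 × 4.86254 = CNY 4,327,660.60
CNY 4,327,660.60 × 11.3134 = INR 48,960,555.43
INR 48,960,555.43 × 0.0186255 = AUD 911,914.83
Profit = AUD 911,914.83 − AUD 890,000.00

Profit: AUD 21,914.83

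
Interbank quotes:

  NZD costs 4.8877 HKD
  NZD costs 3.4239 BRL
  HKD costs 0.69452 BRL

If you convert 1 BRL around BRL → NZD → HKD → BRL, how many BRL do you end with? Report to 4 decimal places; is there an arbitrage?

Around BRL → NZD → HKD → BRL: 1 ÷ 3.4239 × 4.8877 × 0.69452 = 0.991444
Product < 1; profitable direction is BRL → HKD → NZD → BRL.

0.9914 (arbitrage exists)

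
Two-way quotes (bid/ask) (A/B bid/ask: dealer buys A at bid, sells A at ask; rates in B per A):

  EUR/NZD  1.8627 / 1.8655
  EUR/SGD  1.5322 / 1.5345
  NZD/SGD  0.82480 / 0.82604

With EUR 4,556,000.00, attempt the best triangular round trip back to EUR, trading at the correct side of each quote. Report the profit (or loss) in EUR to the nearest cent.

Net profit: EUR 5,507.46

Best loop EUR → NZD → SGD → EUR:
EUR 4,556,000.00 × 1.8627 (sell EUR at bid) = NZD 8,486,461.20
NZD 8,486,461.20 × 0.82480 (sell NZD at bid) = SGD 6,999,633.20
SGD 6,999,633.20 ÷ 1.5345 (buy EUR at ask) = EUR 4,561,507.46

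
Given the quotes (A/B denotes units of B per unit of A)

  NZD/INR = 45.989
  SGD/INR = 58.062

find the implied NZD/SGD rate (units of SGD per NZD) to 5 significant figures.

NZD/SGD = 0.79207

1 NZD × 45.989 = 45.989 INR
45.989 INR ÷ 58.062 = 0.792067 SGD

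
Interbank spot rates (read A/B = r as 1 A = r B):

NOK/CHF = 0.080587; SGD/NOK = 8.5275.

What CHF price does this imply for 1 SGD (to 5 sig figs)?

1 SGD × 8.5275 = 8.5275 NOK
8.5275 NOK × 0.080587 = 0.687206 CHF

SGD/CHF = 0.68721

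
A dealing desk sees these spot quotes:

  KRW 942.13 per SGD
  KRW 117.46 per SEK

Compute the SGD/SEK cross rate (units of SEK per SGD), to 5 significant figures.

SGD/SEK = 8.0209

1 SGD × 942.13 = 942.13 KRW
942.13 KRW ÷ 117.46 = 8.02086 SEK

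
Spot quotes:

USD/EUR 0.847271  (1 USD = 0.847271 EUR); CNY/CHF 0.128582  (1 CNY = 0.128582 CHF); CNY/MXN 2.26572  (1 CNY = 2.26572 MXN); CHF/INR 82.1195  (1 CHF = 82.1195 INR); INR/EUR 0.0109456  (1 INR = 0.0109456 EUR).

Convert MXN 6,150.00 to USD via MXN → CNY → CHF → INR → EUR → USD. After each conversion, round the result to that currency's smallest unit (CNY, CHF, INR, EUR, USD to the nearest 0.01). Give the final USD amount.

USD 370.27

MXN 6,150.00 ÷ 2.26572 = CNY 2,714.37
CNY 2,714.37 × 0.128582 = CHF 349.02
CHF 349.02 × 82.1195 = INR 28,661.35
INR 28,661.35 × 0.0109456 = EUR 313.72
EUR 313.72 ÷ 0.847271 = USD 370.27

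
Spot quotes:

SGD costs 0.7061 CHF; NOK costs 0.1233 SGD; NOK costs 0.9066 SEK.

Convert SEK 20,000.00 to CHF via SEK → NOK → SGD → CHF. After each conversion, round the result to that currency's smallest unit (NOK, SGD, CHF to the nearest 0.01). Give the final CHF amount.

CHF 1,920.63

SEK 20,000.00 ÷ 0.9066 = NOK 22,060.45
NOK 22,060.45 × 0.1233 = SGD 2,720.05
SGD 2,720.05 × 0.7061 = CHF 1,920.63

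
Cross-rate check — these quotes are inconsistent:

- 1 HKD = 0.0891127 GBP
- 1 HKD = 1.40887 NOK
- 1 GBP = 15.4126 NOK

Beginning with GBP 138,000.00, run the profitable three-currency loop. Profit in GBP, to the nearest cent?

Profit: GBP 3,558.03

Profitable loop is GBP → HKD → NOK → GBP:
GBP 138,000.00 ÷ 0.0891127 = HKD 1,548,600.82
HKD 1,548,600.82 × 1.40887 = NOK 2,181,777.23
NOK 2,181,777.23 ÷ 15.4126 = GBP 141,558.03
Profit = GBP 141,558.03 − GBP 138,000.00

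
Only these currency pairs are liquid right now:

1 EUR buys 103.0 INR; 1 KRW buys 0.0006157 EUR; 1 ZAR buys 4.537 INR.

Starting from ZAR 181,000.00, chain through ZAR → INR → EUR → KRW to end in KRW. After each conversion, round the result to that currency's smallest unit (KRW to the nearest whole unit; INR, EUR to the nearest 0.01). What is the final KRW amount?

KRW 12,949,147

ZAR 181,000.00 × 4.537 = INR 821,197.00
INR 821,197.00 ÷ 103.0 = EUR 7,972.79
EUR 7,972.79 ÷ 0.0006157 = KRW 12,949,147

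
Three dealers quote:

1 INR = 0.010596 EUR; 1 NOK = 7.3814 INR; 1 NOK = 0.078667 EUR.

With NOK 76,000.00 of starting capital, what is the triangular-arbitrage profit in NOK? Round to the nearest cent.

Profit: NOK 440.85

Profitable loop is NOK → EUR → INR → NOK:
NOK 76,000.00 × 0.078667 = EUR 5,978.69
EUR 5,978.69 ÷ 0.010596 = INR 564,240.47
INR 564,240.47 ÷ 7.3814 = NOK 76,440.85
Profit = NOK 76,440.85 − NOK 76,000.00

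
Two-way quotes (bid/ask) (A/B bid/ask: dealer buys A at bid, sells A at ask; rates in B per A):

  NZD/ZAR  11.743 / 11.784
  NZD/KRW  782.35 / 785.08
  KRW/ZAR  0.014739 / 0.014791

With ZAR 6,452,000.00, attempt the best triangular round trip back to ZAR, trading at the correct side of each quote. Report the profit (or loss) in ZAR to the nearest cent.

Best loop ZAR → KRW → NZD → ZAR:
ZAR 6,452,000.00 ÷ 0.014791 (buy KRW at ask) = KRW 436,211,210
KRW 436,211,210 ÷ 785.08 (buy NZD at ask) = NZD 555,626.45
NZD 555,626.45 × 11.743 (sell NZD at bid) = ZAR 6,524,721.34

Net profit: ZAR 72,721.34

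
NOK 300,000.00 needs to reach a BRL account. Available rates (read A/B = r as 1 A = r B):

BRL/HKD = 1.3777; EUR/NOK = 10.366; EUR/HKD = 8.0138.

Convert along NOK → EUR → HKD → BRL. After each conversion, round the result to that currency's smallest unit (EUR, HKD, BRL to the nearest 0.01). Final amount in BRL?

BRL 168,342.56

NOK 300,000.00 ÷ 10.366 = EUR 28,940.77
EUR 28,940.77 × 8.0138 = HKD 231,925.54
HKD 231,925.54 ÷ 1.3777 = BRL 168,342.56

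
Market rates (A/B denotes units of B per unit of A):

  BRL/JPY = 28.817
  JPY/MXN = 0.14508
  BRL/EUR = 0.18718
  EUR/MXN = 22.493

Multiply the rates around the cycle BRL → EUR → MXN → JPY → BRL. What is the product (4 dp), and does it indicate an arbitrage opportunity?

1.0070 (arbitrage exists)

Around BRL → EUR → MXN → JPY → BRL: 1 × 0.18718 × 22.493 ÷ 0.14508 ÷ 28.817 = 1.007049
Product > 1; profitable direction is BRL → EUR → MXN → JPY → BRL.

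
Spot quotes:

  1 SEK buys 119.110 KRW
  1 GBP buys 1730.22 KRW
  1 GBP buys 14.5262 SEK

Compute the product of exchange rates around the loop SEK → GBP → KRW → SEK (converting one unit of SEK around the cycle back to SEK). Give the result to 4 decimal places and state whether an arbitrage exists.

1.0000 (no arbitrage)

Around SEK → GBP → KRW → SEK: 1 ÷ 14.5262 × 1730.22 ÷ 119.110 = 1.000002
Product ≈ 1 (deviation 0.000%, within rounding noise).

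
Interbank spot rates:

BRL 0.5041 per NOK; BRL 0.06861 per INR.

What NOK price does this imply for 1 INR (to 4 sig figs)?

INR/NOK = 0.1361

1 INR × 0.06861 = 0.06861 BRL
0.06861 BRL ÷ 0.5041 = 0.136104 NOK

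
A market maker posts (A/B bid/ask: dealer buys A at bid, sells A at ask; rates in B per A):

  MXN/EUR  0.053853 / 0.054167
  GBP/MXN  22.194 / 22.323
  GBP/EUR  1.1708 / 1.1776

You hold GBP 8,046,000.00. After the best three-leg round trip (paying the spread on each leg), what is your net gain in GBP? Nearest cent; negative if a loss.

Best loop GBP → MXN → EUR → GBP:
GBP 8,046,000.00 × 22.194 (sell GBP at bid) = MXN 178,572,924.00
MXN 178,572,924.00 × 0.053853 (sell MXN at bid) = EUR 9,616,687.68
EUR 9,616,687.68 ÷ 1.1776 (buy GBP at ask) = GBP 8,166,344.83

Net profit: GBP 120,344.83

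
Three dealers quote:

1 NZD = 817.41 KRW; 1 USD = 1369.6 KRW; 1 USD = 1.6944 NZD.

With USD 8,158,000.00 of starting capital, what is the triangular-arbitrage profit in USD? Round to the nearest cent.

Profit: USD 91,846.02

Profitable loop is USD → NZD → KRW → USD:
USD 8,158,000.00 × 1.6944 = NZD 13,822,915.20
NZD 13,822,915.20 × 817.41 = KRW 11,298,989,114
KRW 11,298,989,114 ÷ 1369.6 = USD 8,249,846.02
Profit = USD 8,249,846.02 − USD 8,158,000.00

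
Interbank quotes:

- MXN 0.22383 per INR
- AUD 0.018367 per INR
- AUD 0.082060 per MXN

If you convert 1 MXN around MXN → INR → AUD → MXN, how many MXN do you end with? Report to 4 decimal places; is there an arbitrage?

Around MXN → INR → AUD → MXN: 1 ÷ 0.22383 × 0.018367 ÷ 0.082060 = 0.999973
Product ≈ 1 (deviation 0.003%, within rounding noise).

1.0000 (no arbitrage)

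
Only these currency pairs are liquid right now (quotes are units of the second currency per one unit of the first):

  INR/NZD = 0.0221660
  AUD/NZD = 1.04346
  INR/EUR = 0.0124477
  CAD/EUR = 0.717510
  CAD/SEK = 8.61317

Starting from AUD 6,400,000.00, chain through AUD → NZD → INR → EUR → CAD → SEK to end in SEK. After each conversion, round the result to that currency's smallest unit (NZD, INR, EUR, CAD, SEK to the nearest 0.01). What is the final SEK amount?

SEK 45,018,666.23

AUD 6,400,000.00 × 1.04346 = NZD 6,678,144.00
NZD 6,678,144.00 ÷ 0.0221660 = INR 301,278,715.15
INR 301,278,715.15 × 0.0124477 = EUR 3,750,227.06
EUR 3,750,227.06 ÷ 0.717510 = CAD 5,226,724.45
CAD 5,226,724.45 × 8.61317 = SEK 45,018,666.23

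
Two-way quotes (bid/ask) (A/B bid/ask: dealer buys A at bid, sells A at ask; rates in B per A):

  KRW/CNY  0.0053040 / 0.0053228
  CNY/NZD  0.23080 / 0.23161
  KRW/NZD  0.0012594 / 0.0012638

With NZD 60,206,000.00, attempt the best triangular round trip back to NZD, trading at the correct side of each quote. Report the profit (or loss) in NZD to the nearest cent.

Net profit: NZD 1,298,374.84

Best loop NZD → CNY → KRW → NZD:
NZD 60,206,000.00 ÷ 0.23161 (buy CNY at ask) = CNY 259,945,598.20
CNY 259,945,598.20 ÷ 0.0053228 (buy KRW at ask) = KRW 48,836,251,259
KRW 48,836,251,259 × 0.0012594 (sell KRW at bid) = NZD 61,504,374.84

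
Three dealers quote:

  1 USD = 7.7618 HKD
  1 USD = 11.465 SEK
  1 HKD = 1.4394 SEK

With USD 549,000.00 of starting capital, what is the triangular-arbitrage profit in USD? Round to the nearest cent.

Profitable loop is USD → SEK → HKD → USD:
USD 549,000.00 × 11.465 = SEK 6,294,285.00
SEK 6,294,285.00 ÷ 1.4394 = HKD 4,372,853.27
HKD 4,372,853.27 ÷ 7.7618 = USD 563,381.34
Profit = USD 563,381.34 − USD 549,000.00

Profit: USD 14,381.34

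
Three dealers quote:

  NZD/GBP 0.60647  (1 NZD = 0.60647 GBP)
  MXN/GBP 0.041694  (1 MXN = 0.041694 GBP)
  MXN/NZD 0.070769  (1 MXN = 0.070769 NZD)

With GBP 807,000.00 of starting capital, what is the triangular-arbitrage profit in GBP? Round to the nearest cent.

Profitable loop is GBP → MXN → NZD → GBP:
GBP 807,000.00 ÷ 0.041694 = MXN 19,355,302.92
MXN 19,355,302.92 × 0.070769 = NZD 1,369,755.43
NZD 1,369,755.43 × 0.60647 = GBP 830,715.58
Profit = GBP 830,715.58 − GBP 807,000.00

Profit: GBP 23,715.58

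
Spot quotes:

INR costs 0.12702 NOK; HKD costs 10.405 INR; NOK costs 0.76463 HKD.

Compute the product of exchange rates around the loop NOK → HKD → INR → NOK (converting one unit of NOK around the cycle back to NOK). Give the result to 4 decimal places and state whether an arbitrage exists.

1.0106 (arbitrage exists)

Around NOK → HKD → INR → NOK: 1 × 0.76463 × 10.405 × 0.12702 = 1.010568
Product > 1; profitable direction is NOK → HKD → INR → NOK.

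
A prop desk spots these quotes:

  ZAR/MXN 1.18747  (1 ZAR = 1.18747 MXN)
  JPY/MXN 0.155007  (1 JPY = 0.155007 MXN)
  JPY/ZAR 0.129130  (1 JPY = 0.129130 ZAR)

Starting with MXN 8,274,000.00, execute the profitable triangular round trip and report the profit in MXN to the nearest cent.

Profit: MXN 90,057.89

Profitable loop is MXN → ZAR → JPY → MXN:
MXN 8,274,000.00 ÷ 1.18747 = ZAR 6,967,754.97
ZAR 6,967,754.97 ÷ 0.129130 = JPY 53,959,227
JPY 53,959,227 × 0.155007 = MXN 8,364,057.89
Profit = MXN 8,364,057.89 − MXN 8,274,000.00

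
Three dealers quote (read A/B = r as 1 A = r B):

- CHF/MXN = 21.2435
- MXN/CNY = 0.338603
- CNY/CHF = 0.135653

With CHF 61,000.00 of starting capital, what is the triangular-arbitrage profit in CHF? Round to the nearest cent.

Profitable loop is CHF → CNY → MXN → CHF:
CHF 61,000.00 ÷ 0.135653 = CNY 449,676.75
CNY 449,676.75 ÷ 0.338603 = MXN 1,328,035.34
MXN 1,328,035.34 ÷ 21.2435 = CHF 62,514.90
Profit = CHF 62,514.90 − CHF 61,000.00

Profit: CHF 1,514.90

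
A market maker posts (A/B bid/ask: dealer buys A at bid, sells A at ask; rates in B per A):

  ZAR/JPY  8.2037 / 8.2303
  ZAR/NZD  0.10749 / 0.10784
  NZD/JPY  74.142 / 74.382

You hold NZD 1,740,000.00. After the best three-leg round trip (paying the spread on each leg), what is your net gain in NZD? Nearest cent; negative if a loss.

Best loop NZD → ZAR → JPY → NZD:
NZD 1,740,000.00 ÷ 0.10784 (buy ZAR at ask) = ZAR 16,135,014.84
ZAR 16,135,014.84 × 8.2037 (sell ZAR at bid) = JPY 132,366,821
JPY 132,366,821 ÷ 74.382 (buy NZD at ask) = NZD 1,779,554.48

Net profit: NZD 39,554.48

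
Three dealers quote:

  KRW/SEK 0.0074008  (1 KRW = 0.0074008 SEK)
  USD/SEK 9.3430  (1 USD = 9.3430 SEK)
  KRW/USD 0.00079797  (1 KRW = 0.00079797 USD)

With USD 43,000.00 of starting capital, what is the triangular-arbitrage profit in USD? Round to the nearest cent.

Profitable loop is USD → SEK → KRW → USD:
USD 43,000.00 × 9.3430 = SEK 401,749.00
SEK 401,749.00 ÷ 0.0074008 = KRW 54,284,537
KRW 54,284,537 × 0.00079797 = USD 43,317.43
Profit = USD 43,317.43 − USD 43,000.00

Profit: USD 317.43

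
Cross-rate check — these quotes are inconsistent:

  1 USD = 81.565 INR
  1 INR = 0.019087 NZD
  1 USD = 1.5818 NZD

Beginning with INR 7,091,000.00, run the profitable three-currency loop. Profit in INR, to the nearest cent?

Profit: INR 113,727.22

Profitable loop is INR → USD → NZD → INR:
INR 7,091,000.00 ÷ 81.565 = USD 86,936.80
USD 86,936.80 × 1.5818 = NZD 137,516.63
NZD 137,516.63 ÷ 0.019087 = INR 7,204,727.22
Profit = INR 7,204,727.22 − INR 7,091,000.00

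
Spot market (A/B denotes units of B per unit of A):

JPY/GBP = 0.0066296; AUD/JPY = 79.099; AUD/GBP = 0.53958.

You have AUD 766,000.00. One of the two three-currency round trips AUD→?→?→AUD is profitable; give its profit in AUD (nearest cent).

Profit: AUD 22,181.60

Profitable loop is AUD → GBP → JPY → AUD:
AUD 766,000.00 × 0.53958 = GBP 413,318.28
GBP 413,318.28 ÷ 0.0066296 = JPY 62,344,377
JPY 62,344,377 ÷ 79.099 = AUD 788,181.60
Profit = AUD 788,181.60 − AUD 766,000.00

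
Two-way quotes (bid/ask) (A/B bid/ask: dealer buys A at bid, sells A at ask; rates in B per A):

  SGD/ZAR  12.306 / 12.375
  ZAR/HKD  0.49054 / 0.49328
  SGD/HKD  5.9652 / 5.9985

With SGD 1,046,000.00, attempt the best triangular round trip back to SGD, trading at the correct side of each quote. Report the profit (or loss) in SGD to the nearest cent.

Net profit: SGD 6,641.19

Best loop SGD → ZAR → HKD → SGD:
SGD 1,046,000.00 × 12.306 (sell SGD at bid) = ZAR 12,872,076.00
ZAR 12,872,076.00 × 0.49054 (sell ZAR at bid) = HKD 6,314,268.16
HKD 6,314,268.16 ÷ 5.9985 (buy SGD at ask) = SGD 1,052,641.19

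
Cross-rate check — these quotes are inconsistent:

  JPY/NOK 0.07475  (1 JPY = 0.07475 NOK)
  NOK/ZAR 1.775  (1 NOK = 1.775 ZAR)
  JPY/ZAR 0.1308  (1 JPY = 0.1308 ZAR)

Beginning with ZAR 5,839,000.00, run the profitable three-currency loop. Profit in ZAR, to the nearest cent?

Profitable loop is ZAR → JPY → NOK → ZAR:
ZAR 5,839,000.00 ÷ 0.1308 = JPY 44,640,673
JPY 44,640,673 × 0.07475 = NOK 3,336,890.29
NOK 3,336,890.29 × 1.775 = ZAR 5,922,980.27
Profit = ZAR 5,922,980.27 − ZAR 5,839,000.00

Profit: ZAR 83,980.27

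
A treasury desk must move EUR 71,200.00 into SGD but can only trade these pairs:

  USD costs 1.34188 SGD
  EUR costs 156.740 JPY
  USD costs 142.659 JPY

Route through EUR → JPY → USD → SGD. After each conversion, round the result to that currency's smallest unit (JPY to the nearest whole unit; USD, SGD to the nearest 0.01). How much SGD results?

EUR 71,200.00 × 156.740 = JPY 11,159,888
JPY 11,159,888 ÷ 142.659 = USD 78,227.72
USD 78,227.72 × 1.34188 = SGD 104,972.21

SGD 104,972.21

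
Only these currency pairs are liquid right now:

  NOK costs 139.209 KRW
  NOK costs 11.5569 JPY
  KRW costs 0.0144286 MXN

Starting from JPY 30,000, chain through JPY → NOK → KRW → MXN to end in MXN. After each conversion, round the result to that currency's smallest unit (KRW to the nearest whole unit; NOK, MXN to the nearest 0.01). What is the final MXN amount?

JPY 30,000 ÷ 11.5569 = NOK 2,595.85
NOK 2,595.85 × 139.209 = KRW 361,366
KRW 361,366 × 0.0144286 = MXN 5,214.01

MXN 5,214.01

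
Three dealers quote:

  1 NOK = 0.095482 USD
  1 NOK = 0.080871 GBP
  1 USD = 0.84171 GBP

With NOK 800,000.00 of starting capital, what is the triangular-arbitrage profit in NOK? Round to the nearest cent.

Profitable loop is NOK → GBP → USD → NOK:
NOK 800,000.00 × 0.080871 = GBP 64,696.80
GBP 64,696.80 ÷ 0.84171 = USD 76,863.53
USD 76,863.53 ÷ 0.095482 = NOK 805,005.42
Profit = NOK 805,005.42 − NOK 800,000.00

Profit: NOK 5,005.42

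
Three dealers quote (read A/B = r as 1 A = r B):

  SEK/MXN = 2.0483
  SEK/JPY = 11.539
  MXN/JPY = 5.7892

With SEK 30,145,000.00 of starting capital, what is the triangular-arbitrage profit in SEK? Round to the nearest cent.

Profit: SEK 833,417.84

Profitable loop is SEK → MXN → JPY → SEK:
SEK 30,145,000.00 × 2.0483 = MXN 61,746,003.50
MXN 61,746,003.50 × 5.7892 = JPY 357,459,963
JPY 357,459,963 ÷ 11.539 = SEK 30,978,417.84
Profit = SEK 30,978,417.84 − SEK 30,145,000.00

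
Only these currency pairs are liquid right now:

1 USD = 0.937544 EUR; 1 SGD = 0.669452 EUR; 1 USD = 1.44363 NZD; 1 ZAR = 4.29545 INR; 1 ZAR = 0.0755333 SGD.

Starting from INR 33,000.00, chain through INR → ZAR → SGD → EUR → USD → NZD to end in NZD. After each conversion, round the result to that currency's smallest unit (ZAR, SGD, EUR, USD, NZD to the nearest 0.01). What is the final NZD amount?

INR 33,000.00 ÷ 4.29545 = ZAR 7,682.55
ZAR 7,682.55 × 0.0755333 = SGD 580.29
SGD 580.29 × 0.669452 = EUR 388.48
EUR 388.48 ÷ 0.937544 = USD 414.36
USD 414.36 × 1.44363 = NZD 598.18

NZD 598.18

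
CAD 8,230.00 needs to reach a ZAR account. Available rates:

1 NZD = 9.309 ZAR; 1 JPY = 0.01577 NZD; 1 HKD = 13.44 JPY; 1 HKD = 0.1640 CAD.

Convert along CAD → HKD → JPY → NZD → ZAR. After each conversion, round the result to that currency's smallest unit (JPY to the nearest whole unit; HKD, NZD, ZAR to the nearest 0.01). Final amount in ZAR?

ZAR 99,012.57

CAD 8,230.00 ÷ 0.1640 = HKD 50,182.93
HKD 50,182.93 × 13.44 = JPY 674,459
JPY 674,459 × 0.01577 = NZD 10,636.22
NZD 10,636.22 × 9.309 = ZAR 99,012.57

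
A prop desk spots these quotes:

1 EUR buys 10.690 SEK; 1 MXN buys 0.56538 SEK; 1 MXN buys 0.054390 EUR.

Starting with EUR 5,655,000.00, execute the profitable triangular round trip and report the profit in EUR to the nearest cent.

Profit: EUR 160,525.06

Profitable loop is EUR → SEK → MXN → EUR:
EUR 5,655,000.00 × 10.690 = SEK 60,451,950.00
SEK 60,451,950.00 ÷ 0.56538 = MXN 106,922,689.16
MXN 106,922,689.16 × 0.054390 = EUR 5,815,525.06
Profit = EUR 5,815,525.06 − EUR 5,655,000.00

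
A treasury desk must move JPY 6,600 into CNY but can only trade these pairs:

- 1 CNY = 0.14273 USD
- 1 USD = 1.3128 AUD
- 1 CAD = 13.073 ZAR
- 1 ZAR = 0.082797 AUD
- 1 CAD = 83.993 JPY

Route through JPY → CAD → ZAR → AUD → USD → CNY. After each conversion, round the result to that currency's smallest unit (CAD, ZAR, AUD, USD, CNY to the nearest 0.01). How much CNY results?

JPY 6,600 ÷ 83.993 = CAD 78.58
CAD 78.58 × 13.073 = ZAR 1,027.28
ZAR 1,027.28 × 0.082797 = AUD 85.06
AUD 85.06 ÷ 1.3128 = USD 64.79
USD 64.79 ÷ 0.14273 = CNY 453.93

CNY 453.93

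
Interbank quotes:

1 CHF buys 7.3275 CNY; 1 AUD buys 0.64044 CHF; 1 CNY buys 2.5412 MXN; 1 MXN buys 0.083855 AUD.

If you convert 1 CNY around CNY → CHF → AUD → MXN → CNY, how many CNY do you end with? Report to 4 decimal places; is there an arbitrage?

Around CNY → CHF → AUD → MXN → CNY: 1 ÷ 7.3275 ÷ 0.64044 ÷ 0.083855 ÷ 2.5412 = 0.999995
Product ≈ 1 (deviation 0.000%, within rounding noise).

1.0000 (no arbitrage)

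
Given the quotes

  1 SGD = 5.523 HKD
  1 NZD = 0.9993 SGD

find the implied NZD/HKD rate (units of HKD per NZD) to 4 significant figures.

1 NZD × 0.9993 = 0.9993 SGD
0.9993 SGD × 5.523 = 5.51913 HKD

NZD/HKD = 5.519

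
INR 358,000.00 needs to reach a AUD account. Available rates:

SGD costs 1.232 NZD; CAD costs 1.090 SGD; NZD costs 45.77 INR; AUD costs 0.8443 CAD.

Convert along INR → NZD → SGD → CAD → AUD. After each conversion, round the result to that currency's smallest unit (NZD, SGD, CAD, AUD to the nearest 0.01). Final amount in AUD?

AUD 6,898.72

INR 358,000.00 ÷ 45.77 = NZD 7,821.72
NZD 7,821.72 ÷ 1.232 = SGD 6,348.80
SGD 6,348.80 ÷ 1.090 = CAD 5,824.59
CAD 5,824.59 ÷ 0.8443 = AUD 6,898.72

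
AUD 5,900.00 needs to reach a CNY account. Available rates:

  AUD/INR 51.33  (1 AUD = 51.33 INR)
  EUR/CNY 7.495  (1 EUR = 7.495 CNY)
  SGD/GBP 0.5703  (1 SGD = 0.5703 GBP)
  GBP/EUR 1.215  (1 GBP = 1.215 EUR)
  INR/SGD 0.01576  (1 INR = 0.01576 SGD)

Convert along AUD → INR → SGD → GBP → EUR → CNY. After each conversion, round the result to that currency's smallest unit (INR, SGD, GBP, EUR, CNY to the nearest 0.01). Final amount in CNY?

CNY 24,787.39

AUD 5,900.00 × 51.33 = INR 302,847.00
INR 302,847.00 × 0.01576 = SGD 4,772.87
SGD 4,772.87 × 0.5703 = GBP 2,721.97
GBP 2,721.97 × 1.215 = EUR 3,307.19
EUR 3,307.19 × 7.495 = CNY 24,787.39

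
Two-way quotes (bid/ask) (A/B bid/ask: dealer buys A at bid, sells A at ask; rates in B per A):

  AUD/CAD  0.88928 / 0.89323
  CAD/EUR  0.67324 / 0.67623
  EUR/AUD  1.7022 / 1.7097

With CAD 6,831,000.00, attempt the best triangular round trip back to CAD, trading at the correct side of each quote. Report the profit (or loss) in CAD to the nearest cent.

Net profit: CAD 130,507.70

Best loop CAD → EUR → AUD → CAD:
CAD 6,831,000.00 × 0.67324 (sell CAD at bid) = EUR 4,598,902.44
EUR 4,598,902.44 × 1.7022 (sell EUR at bid) = AUD 7,828,251.73
AUD 7,828,251.73 × 0.88928 (sell AUD at bid) = CAD 6,961,507.70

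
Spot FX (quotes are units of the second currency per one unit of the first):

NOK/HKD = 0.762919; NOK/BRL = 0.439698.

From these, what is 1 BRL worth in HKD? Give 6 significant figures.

BRL/HKD = 1.73510

1 BRL ÷ 0.439698 = 2.27429 NOK
2.27429 NOK × 0.762919 = 1.7351 HKD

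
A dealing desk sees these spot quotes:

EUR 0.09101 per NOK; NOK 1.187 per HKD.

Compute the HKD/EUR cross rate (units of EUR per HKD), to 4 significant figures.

1 HKD × 1.187 = 1.187 NOK
1.187 NOK × 0.09101 = 0.108029 EUR

HKD/EUR = 0.1080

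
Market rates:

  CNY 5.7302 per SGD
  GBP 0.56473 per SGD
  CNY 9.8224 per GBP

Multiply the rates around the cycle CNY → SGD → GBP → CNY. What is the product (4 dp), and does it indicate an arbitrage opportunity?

0.9680 (arbitrage exists)

Around CNY → SGD → GBP → CNY: 1 ÷ 5.7302 × 0.56473 × 9.8224 = 0.968030
Product < 1; profitable direction is CNY → GBP → SGD → CNY.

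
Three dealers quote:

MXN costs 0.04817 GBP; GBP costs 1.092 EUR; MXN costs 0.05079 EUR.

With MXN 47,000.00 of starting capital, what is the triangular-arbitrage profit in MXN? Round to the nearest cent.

Profit: MXN 1,676.45

Profitable loop is MXN → GBP → EUR → MXN:
MXN 47,000.00 × 0.04817 = GBP 2,263.99
GBP 2,263.99 × 1.092 = EUR 2,472.28
EUR 2,472.28 ÷ 0.05079 = MXN 48,676.45
Profit = MXN 48,676.45 − MXN 47,000.00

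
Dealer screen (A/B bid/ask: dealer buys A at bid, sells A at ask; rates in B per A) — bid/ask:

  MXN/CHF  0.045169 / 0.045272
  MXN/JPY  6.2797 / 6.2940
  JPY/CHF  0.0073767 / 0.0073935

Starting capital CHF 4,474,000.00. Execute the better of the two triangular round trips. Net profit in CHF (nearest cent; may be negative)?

Best loop CHF → MXN → JPY → CHF:
CHF 4,474,000.00 ÷ 0.045272 (buy MXN at ask) = MXN 98,824,880.72
MXN 98,824,880.72 × 6.2797 (sell MXN at bid) = JPY 620,590,603
JPY 620,590,603 × 0.0073767 (sell JPY at bid) = CHF 4,577,910.70

Net profit: CHF 103,910.70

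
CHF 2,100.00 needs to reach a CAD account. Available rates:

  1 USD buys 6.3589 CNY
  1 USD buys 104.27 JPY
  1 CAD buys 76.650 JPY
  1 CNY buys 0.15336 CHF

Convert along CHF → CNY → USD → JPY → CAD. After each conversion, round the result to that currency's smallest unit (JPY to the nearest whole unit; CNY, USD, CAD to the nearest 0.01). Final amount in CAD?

CAD 2,929.35

CHF 2,100.00 ÷ 0.15336 = CNY 13,693.27
CNY 13,693.27 ÷ 6.3589 = USD 2,153.40
USD 2,153.40 × 104.27 = JPY 224,535
JPY 224,535 ÷ 76.650 = CAD 2,929.35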